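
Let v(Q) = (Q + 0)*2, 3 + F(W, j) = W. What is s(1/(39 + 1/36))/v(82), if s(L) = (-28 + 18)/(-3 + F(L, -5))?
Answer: 7025/688308 ≈ 0.010206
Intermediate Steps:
F(W, j) = -3 + W
s(L) = -10/(-6 + L) (s(L) = (-28 + 18)/(-3 + (-3 + L)) = -10/(-6 + L))
v(Q) = 2*Q (v(Q) = Q*2 = 2*Q)
s(1/(39 + 1/36))/v(82) = (-10/(-6 + 1/(39 + 1/36)))/((2*82)) = -10/(-6 + 1/(39 + 1/36))/164 = -10/(-6 + 1/(1405/36))*(1/164) = -10/(-6 + 36/1405)*(1/164) = -10/(-8394/1405)*(1/164) = -10*(-1405/8394)*(1/164) = (7025/4197)*(1/164) = 7025/688308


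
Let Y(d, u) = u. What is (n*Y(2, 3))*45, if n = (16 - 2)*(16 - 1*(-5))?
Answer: 39690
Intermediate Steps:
n = 294 (n = 14*(16 + 5) = 14*21 = 294)
(n*Y(2, 3))*45 = (294*3)*45 = 882*45 = 39690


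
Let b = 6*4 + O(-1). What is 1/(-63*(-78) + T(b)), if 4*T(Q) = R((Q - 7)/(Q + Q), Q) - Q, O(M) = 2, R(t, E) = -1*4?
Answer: 2/9813 ≈ 0.00020381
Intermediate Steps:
R(t, E) = -4
b = 26 (b = 6*4 + 2 = 24 + 2 = 26)
T(Q) = -1 - Q/4 (T(Q) = (-4 - Q)/4 = -1 - Q/4)
1/(-63*(-78) + T(b)) = 1/(-63*(-78) + (-1 - 1/4*26)) = 1/(4914 + (-1 - 13/2)) = 1/(4914 - 15/2) = 1/(9813/2) = 2/9813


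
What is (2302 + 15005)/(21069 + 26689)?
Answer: 17307/47758 ≈ 0.36239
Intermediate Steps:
(2302 + 15005)/(21069 + 26689) = 17307/47758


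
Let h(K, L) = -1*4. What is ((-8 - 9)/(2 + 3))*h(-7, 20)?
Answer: 68/5 ≈ 13.600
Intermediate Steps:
h(K, L) = -4
((-8 - 9)/(2 + 3))*h(-7, 20) = ((-8 - 9)/(2 + 3))*(-4) = -17/5*(-4) = 68/5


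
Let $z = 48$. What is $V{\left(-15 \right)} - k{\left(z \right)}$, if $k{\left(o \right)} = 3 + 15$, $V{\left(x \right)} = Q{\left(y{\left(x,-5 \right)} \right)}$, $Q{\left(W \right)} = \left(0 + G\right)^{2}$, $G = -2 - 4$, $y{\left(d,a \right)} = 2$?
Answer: $18$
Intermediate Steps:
$G = -6$ ($G = -2 - 4 = -6$)
$Q{\left(W \right)} = 36$ ($Q{\left(W \right)} = \left(0 - 6\right)^{2} = \left(-6\right)^{2} = 36$)
$V{\left(x \right)} = 36$
$k{\left(o \right)} = 18$
$V{\left(-15 \right)} - k{\left(z \right)} = 36 - 18 = 18$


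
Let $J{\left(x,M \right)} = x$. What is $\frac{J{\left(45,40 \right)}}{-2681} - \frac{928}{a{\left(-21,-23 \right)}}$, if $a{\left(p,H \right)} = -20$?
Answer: $\frac{621767}{13405} \approx 46.383$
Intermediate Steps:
$\frac{J{\left(45,40 \right)}}{-2681} - \frac{928}{a{\left(-21,-23 \right)}} = \frac{45}{-2681} - \frac{928}{-20} = 45 \left(- \frac{1}{2681}\right) - - \frac{232}{5} = - \frac{45}{2681} + \frac{232}{5} = \frac{621767}{13405}$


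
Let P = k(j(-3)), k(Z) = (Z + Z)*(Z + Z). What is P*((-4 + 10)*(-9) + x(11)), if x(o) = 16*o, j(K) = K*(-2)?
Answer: 17568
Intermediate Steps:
j(K) = -2*K
k(Z) = 4*Z² (k(Z) = (2*Z)*(2*Z) = 4*Z²)
P = 144 (P = 4*(-2*(-3))² = 4*6² = 4*36 = 144)
P*((-4 + 10)*(-9) + x(11)) = 144*((-4 + 10)*(-9) + 16*11) = 144*(6*(-9) + 176) = 144*(-54 + 176) = 144*122 = 17568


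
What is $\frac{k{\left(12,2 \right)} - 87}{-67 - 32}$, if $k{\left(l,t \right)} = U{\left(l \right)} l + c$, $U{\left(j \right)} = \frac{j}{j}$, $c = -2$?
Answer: $\frac{7}{9} \approx 0.77778$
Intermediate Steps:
$U{\left(j \right)} = 1$
$k{\left(l,t \right)} = -2 + l$ ($k{\left(l,t \right)} = 1 l - 2 = l - 2 = -2 + l$)
$\frac{k{\left(12,2 \right)} - 87}{-67 - 32} = \frac{\left(-2 + 12\right) - 87}{-67 - 32} = \frac{10 - 87}{-99} = \left(- \frac{1}{99}\right) \left(-77\right) = \frac{7}{9}$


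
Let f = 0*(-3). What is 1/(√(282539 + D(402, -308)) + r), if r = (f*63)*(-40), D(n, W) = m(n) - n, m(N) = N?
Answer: √282539/282539 ≈ 0.0018813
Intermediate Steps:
f = 0
D(n, W) = 0 (D(n, W) = n - n = 0)
r = 0 (r = (0*63)*(-40) = 0*(-40) = 0)
1/(√(282539 + D(402, -308)) + r) = 1/(√(282539 + 0) + 0) = 1/(√282539 + 0) = 1/(√282539) = √282539/282539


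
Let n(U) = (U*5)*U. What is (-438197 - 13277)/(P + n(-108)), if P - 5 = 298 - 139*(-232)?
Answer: -451474/90871 ≈ -4.9683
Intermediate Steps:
P = 32551 (P = 5 + (298 - 139*(-232)) = 5 + (298 + 32248) = 5 + 32546 = 32551)
n(U) = 5*U**2 (n(U) = (5*U)*U = 5*U**2)
(-438197 - 13277)/(P + n(-108)) = (-438197 - 13277)/(32551 + 5*(-108)**2) = -451474/(32551 + 5*11664) = -451474/(32551 + 58320) = -451474/90871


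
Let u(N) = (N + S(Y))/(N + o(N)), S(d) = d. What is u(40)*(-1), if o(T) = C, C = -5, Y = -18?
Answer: -22/35 ≈ -0.62857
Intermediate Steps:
o(T) = -5
u(N) = (-18 + N)/(-5 + N) (u(N) = (N - 18)/(N - 5) = (-18 + N)/(-5 + N))
u(40)*(-1) = ((-18 + 40)/(-5 + 40))*(-1) = (22/35)*(-1) = -22/35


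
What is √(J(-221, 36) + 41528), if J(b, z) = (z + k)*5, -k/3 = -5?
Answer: √41783 ≈ 204.41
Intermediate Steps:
k = 15 (k = -3*(-5) = 15)
J(b, z) = 75 + 5*z (J(b, z) = (z + 15)*5 = (15 + z)*5 = 75 + 5*z)
√(J(-221, 36) + 41528) = √((75 + 5*36) + 41528) = √((75 + 180) + 41528) = √(255 + 41528) = √41783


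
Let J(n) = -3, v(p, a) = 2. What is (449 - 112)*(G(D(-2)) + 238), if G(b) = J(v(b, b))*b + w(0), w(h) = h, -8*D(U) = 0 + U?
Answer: 319813/4 ≈ 79953.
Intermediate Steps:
D(U) = -U/8 (D(U) = -(0 + U)/8 = -U/8)
G(b) = -3*b (G(b) = -3*b + 0 = -3*b)
(449 - 112)*(G(D(-2)) + 238) = (449 - 112)*(-(-3)*(-2)/8 + 238) = 337*(-3*1/4 + 238) = 337*(-3/4 + 238) = 337*(949/4) = 319813/4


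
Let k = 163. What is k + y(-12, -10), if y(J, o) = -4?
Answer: 159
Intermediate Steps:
k + y(-12, -10) = 163 - 4 = 159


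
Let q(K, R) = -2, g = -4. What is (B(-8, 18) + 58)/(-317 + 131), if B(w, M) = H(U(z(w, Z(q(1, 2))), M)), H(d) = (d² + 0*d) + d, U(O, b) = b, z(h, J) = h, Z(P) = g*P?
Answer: -200/93 ≈ -2.1505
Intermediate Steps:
Z(P) = -4*P
H(d) = d + d² (H(d) = (d² + 0) + d = d² + d = d + d²)
B(w, M) = M*(1 + M)
(B(-8, 18) + 58)/(-317 + 131) = (18*(1 + 18) + 58)/(-317 + 131) = (18*19 + 58)/(-186) = (342 + 58)*(-1/186) = 400*(-1/186) = -200/93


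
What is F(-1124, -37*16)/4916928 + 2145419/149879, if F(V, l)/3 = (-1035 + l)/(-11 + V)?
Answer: 3990989678674573/278810575231040 ≈ 14.314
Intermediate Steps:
F(V, l) = 3*(-1035 + l)/(-11 + V) (F(V, l) = 3*((-1035 + l)/(-11 + V)) = 3*(-1035 + l)/(-11 + V))
F(-1124, -37*16)/4916928 + 2145419/149879 = (3*(-1035 - 37*16)/(-11 - 1124))/4916928 + 2145419/149879 = (3*(-1035 - 592)/(-1135))*(1/4916928) + 2145419*(1/149879) = (3*(-1/1135)*(-1627))*(1/4916928) + 2145419/149879 = (4881/1135)*(1/4916928) + 2145419/149879 = 1627/1860237760 + 2145419/149879 = 3990989678674573/278810575231040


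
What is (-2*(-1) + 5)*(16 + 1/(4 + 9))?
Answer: 1463/13 ≈ 112.54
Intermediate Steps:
(-2*(-1) + 5)*(16 + 1/(4 + 9)) = (2 + 5)*(16 + 1/13) = 7*(16 + 1/13) = 7*(209/13) = 1463/13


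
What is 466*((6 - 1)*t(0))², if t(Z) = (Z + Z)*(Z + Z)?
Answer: 0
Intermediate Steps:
t(Z) = 4*Z² (t(Z) = (2*Z)*(2*Z) = 4*Z²)
466*((6 - 1)*t(0))² = 466*((6 - 1)*(4*0²))² = 466*(5*(4*0))² = 466*(5*0)² = 466*0² = 466*0 = 0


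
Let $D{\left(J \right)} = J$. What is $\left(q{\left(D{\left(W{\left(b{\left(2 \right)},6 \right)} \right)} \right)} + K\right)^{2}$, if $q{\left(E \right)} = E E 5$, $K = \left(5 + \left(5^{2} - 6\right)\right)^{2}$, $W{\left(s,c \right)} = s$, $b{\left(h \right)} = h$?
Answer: $355216$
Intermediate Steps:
$K = 576$ ($K = \left(5 + \left(25 - 6\right)\right)^{2} = \left(5 + 19\right)^{2} = 24^{2} = 576$)
$q{\left(E \right)} = 5 E^{2}$ ($q{\left(E \right)} = E^{2} \cdot 5 = 5 E^{2}$)
$\left(q{\left(D{\left(W{\left(b{\left(2 \right)},6 \right)} \right)} \right)} + K\right)^{2} = \left(5 \cdot 2^{2} + 576\right)^{2} = \left(5 \cdot 4 + 576\right)^{2} = \left(20 + 576\right)^{2} = 596^{2} = 355216$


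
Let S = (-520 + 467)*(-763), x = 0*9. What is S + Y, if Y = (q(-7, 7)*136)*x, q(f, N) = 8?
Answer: 40439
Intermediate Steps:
x = 0
Y = 0 (Y = (8*136)*0 = 1088*0 = 0)
S = 40439 (S = -53*(-763) = 40439)
S + Y = 40439 + 0 = 40439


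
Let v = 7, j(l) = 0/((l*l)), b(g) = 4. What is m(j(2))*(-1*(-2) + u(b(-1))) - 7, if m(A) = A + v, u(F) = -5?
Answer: -28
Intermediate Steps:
j(l) = 0 (j(l) = 0/(l²) = 0/l² = 0)
m(A) = 7 + A (m(A) = A + 7 = 7 + A)
m(j(2))*(-1*(-2) + u(b(-1))) - 7 = (7 + 0)*(-1*(-2) - 5) - 7 = 7*(2 - 5) - 7 = 7*(-3) - 7 = -21 - 7 = -28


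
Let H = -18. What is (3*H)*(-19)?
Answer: 1026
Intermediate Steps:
(3*H)*(-19) = (3*(-18))*(-19) = -54*(-19) = 1026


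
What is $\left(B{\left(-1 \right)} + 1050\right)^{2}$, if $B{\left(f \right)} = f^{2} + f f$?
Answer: $1106704$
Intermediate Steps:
$B{\left(f \right)} = 2 f^{2}$ ($B{\left(f \right)} = f^{2} + f^{2} = 2 f^{2}$)
$\left(B{\left(-1 \right)} + 1050\right)^{2} = \left(2 \left(-1\right)^{2} + 1050\right)^{2} = \left(2 \cdot 1 + 1050\right)^{2} = \left(2 + 1050\right)^{2} = 1052^{2} = 1106704$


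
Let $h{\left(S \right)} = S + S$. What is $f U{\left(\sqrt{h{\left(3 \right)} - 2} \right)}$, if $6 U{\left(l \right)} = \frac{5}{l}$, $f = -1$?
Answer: $- \frac{5}{12} \approx -0.41667$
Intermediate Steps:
$h{\left(S \right)} = 2 S$
$U{\left(l \right)} = \frac{5}{6 l}$ ($U{\left(l \right)} = \frac{5 \frac{1}{l}}{6} = \frac{5}{6 l}$)
$f U{\left(\sqrt{h{\left(3 \right)} - 2} \right)} = - \frac{5}{6 \sqrt{2 \cdot 3 - 2}} = - \frac{5}{6 \sqrt{6 - 2}} = - \frac{5}{6 \sqrt{4}} = - \frac{5}{6 \cdot 2} = \left(-1\right) \frac{5}{12} = - \frac{5}{12}$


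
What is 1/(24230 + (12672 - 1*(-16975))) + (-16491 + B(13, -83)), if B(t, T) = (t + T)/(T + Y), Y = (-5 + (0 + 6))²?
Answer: -36426024151/2208957 ≈ -16490.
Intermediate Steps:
Y = 1 (Y = (-5 + 6)² = 1² = 1)
B(t, T) = (T + t)/(1 + T) (B(t, T) = (t + T)/(T + 1) = (T + t)/(1 + T))
1/(24230 + (12672 - 1*(-16975))) + (-16491 + B(13, -83)) = 1/(24230 + (12672 - 1*(-16975))) + (-16491 + (-83 + 13)/(1 - 83)) = 1/(24230 + (12672 + 16975)) + (-16491 - 70/(-82)) = 1/(24230 + 29647) + (-16491 - 1/82*(-70)) = 1/53877 + (-16491 + 35/41) = 1/53877 - 676096/41 = -36426024151/2208957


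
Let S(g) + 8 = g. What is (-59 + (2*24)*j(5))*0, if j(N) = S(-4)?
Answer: 0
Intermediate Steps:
S(g) = -8 + g
j(N) = -12 (j(N) = -8 - 4 = -12)
(-59 + (2*24)*j(5))*0 = (-59 + (2*24)*(-12))*0 = (-59 + 48*(-12))*0 = (-59 - 576)*0 = -635*0 = 0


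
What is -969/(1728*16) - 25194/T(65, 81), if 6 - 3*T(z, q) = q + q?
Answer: 4464829/9216 ≈ 484.46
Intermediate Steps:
T(z, q) = 2 - 2*q/3 (T(z, q) = 2 - (q + q)/3 = 2 - 2*q/3)
-969/(1728*16) - 25194/T(65, 81) = -969/(1728*16) - 25194/(2 - ⅔*81) = -969/27648 - 25194/(2 - 54) = -969*1/27648 - 25194/(-52) = -323/9216 - 25194*(-1/52) = -323/9216 + 969/2 = 4464829/9216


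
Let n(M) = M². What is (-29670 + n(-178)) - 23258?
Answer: -21244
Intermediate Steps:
(-29670 + n(-178)) - 23258 = (-29670 + (-178)²) - 23258 = (-29670 + 31684) - 23258 = 2014 - 23258 = -21244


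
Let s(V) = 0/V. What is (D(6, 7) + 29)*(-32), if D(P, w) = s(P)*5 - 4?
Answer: -800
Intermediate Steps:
s(V) = 0
D(P, w) = -4 (D(P, w) = 0*5 - 4 = 0 - 4 = -4)
(D(6, 7) + 29)*(-32) = (-4 + 29)*(-32) = 25*(-32) = -800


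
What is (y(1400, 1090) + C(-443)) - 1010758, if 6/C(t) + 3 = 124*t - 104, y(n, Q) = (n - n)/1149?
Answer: -55631109568/55039 ≈ -1.0108e+6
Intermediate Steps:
y(n, Q) = 0 (y(n, Q) = 0*(1/1149) = 0)
C(t) = 6/(-107 + 124*t) (C(t) = 6/(-3 + (124*t - 104)) = 6/(-3 + (-104 + 124*t)) = 6/(-107 + 124*t))
(y(1400, 1090) + C(-443)) - 1010758 = (0 + 6/(-107 + 124*(-443))) - 1010758 = (0 + 6/(-107 - 54932)) - 1010758 = (0 + 6/(-55039)) - 1010758 = (0 + 6*(-1/55039)) - 1010758 = (0 - 6/55039) - 1010758 = -6/55039 - 1010758 = -55631109568/55039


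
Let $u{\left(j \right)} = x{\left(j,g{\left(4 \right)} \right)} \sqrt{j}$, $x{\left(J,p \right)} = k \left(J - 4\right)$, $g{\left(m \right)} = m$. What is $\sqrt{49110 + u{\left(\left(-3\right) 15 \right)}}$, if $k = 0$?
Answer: $\sqrt{49110} \approx 221.61$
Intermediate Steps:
$x{\left(J,p \right)} = 0$ ($x{\left(J,p \right)} = 0 \left(J - 4\right) = 0 \left(-4 + J\right) = 0$)
$u{\left(j \right)} = 0$ ($u{\left(j \right)} = 0 \sqrt{j} = 0$)
$\sqrt{49110 + u{\left(\left(-3\right) 15 \right)}} = \sqrt{49110 + 0} = \sqrt{49110}$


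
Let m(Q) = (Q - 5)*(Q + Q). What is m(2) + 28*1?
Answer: 16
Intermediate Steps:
m(Q) = 2*Q*(-5 + Q) (m(Q) = (-5 + Q)*(2*Q) = 2*Q*(-5 + Q))
m(2) + 28*1 = 2*2*(-5 + 2) + 28*1 = 2*2*(-3) + 28 = -12 + 28 = 16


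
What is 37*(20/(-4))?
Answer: -185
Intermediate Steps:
37*(20/(-4)) = 37*(20*(-¼)) = 37*(-5) = -185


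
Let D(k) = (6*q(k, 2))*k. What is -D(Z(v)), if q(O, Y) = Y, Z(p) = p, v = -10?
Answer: 120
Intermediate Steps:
D(k) = 12*k (D(k) = (6*2)*k = 12*k)
-D(Z(v)) = -12*(-10) = -1*(-120) = 120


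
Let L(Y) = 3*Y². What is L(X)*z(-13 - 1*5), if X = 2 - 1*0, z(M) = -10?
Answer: -120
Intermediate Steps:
X = 2 (X = 2 + 0 = 2)
L(X)*z(-13 - 1*5) = (3*2²)*(-10) = (3*4)*(-10) = 12*(-10) = -120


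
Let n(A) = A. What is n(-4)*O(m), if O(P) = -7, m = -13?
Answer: 28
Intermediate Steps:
n(-4)*O(m) = -4*(-7) = 28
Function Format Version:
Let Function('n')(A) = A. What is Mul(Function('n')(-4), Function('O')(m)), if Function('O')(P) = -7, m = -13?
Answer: 28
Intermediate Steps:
Mul(Function('n')(-4), Function('O')(m)) = Mul(-4, -7) = 28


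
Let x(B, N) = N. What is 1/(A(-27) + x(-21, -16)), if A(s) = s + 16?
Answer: -1/27 ≈ -0.037037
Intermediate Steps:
A(s) = 16 + s
1/(A(-27) + x(-21, -16)) = 1/((16 - 27) - 16) = 1/(-11 - 16) = 1/(-27) = -1/27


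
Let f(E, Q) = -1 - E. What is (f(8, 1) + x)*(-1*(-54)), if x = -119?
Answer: -6912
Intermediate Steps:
(f(8, 1) + x)*(-1*(-54)) = ((-1 - 1*8) - 119)*(-1*(-54)) = ((-1 - 8) - 119)*54 = (-9 - 119)*54 = -128*54 = -6912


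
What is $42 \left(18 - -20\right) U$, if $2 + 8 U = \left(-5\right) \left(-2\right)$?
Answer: $1596$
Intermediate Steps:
$U = 1$ ($U = - \frac{1}{4} + \frac{\left(-5\right) \left(-2\right)}{8} = - \frac{1}{4} + \frac{1}{8} \cdot 10 = - \frac{1}{4} + \frac{5}{4} = 1$)
$42 \left(18 - -20\right) U = 42 \left(18 - -20\right) 1 = 42 \left(18 + 20\right) 1 = 42 \cdot 38 \cdot 1 = 1596 \cdot 1 = 1596$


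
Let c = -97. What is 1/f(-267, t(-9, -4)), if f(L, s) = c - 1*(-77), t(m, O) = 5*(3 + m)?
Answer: -1/20 ≈ -0.050000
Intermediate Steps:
t(m, O) = 15 + 5*m
f(L, s) = -20 (f(L, s) = -97 - 1*(-77) = -97 + 77 = -20)
1/f(-267, t(-9, -4)) = 1/(-20) = -1/20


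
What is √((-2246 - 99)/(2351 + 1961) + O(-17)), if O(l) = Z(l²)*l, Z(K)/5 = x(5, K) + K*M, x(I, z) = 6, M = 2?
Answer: 5*I*√188364022/308 ≈ 222.8*I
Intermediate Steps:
Z(K) = 30 + 10*K (Z(K) = 5*(6 + K*2) = 5*(6 + 2*K) = 30 + 10*K)
O(l) = l*(30 + 10*l²) (O(l) = (30 + 10*l²)*l = l*(30 + 10*l²))
√((-2246 - 99)/(2351 + 1961) + O(-17)) = √((-2246 - 99)/(2351 + 1961) + 10*(-17)*(3 + (-17)²)) = √(-2345/4312 + 10*(-17)*(3 + 289)) = √(-2345*1/4312 + 10*(-17)*292) = √(-335/616 - 49640) = √(-30578575/616) = 5*I*√188364022/308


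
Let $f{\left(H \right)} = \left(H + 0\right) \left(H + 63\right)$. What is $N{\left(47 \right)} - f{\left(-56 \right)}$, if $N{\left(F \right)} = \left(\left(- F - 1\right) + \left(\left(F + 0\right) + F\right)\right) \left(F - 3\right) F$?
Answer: $95520$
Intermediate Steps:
$f{\left(H \right)} = H \left(63 + H\right)$
$N{\left(F \right)} = F \left(-1 + F\right) \left(-3 + F\right)$ ($N{\left(F \right)} = \left(\left(-1 - F\right) + \left(F + F\right)\right) \left(-3 + F\right) F = \left(\left(-1 - F\right) + 2 F\right) F \left(-3 + F\right) = \left(-1 + F\right) F \left(-3 + F\right) = F \left(-1 + F\right) \left(-3 + F\right)$)
$N{\left(47 \right)} - f{\left(-56 \right)} = 47 \left(3 + 47^{2} - 188\right) - - 56 \left(63 - 56\right) = 47 \left(3 + 2209 - 188\right) - \left(-56\right) 7 = 47 \cdot 2024 - -392 = 95128 + 392 = 95520$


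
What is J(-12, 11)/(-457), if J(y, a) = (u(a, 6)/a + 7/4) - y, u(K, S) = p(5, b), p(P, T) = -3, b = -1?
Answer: -593/20108 ≈ -0.029491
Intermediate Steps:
u(K, S) = -3
J(y, a) = 7/4 - y - 3/a (J(y, a) = (-3/a + 7/4) - y = (7/4 - 3/a) - y = 7/4 - y - 3/a)
J(-12, 11)/(-457) = (7/4 - 1*(-12) - 3/11)/(-457) = (7/4 + 12 - 3*1/11)*(-1/457) = (7/4 + 12 - 3/11)*(-1/457) = (593/44)*(-1/457) = -593/20108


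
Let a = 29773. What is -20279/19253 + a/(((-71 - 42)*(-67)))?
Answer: 419687260/145764463 ≈ 2.8792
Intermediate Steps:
-20279/19253 + a/(((-71 - 42)*(-67))) = -20279/19253 + 29773/(((-71 - 42)*(-67))) = -20279*1/19253 + 29773/((-113*(-67))) = -20279/19253 + 29773/7571 = 419687260/145764463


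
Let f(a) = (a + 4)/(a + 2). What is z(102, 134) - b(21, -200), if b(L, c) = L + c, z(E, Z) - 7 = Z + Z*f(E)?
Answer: 11871/26 ≈ 456.58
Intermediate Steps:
f(a) = (4 + a)/(2 + a)
z(E, Z) = 7 + Z + Z*(4 + E)/(2 + E) (z(E, Z) = 7 + (Z + Z*((4 + E)/(2 + E))) = 7 + (Z + Z*(4 + E)/(2 + E)) = 7 + Z + Z*(4 + E)/(2 + E))
z(102, 134) - b(21, -200) = (134*(4 + 102) + (2 + 102)*(7 + 134))/(2 + 102) - (21 - 200) = (134*106 + 104*141)/104 - 1*(-179) = (14204 + 14664)/104 + 179 = (1/104)*28868 + 179 = 7217/26 + 179 = 11871/26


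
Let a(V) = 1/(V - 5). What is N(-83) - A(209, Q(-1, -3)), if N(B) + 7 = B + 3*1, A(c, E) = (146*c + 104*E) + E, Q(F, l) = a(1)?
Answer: -122299/4 ≈ -30575.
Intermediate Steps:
a(V) = 1/(-5 + V)
Q(F, l) = -¼ (Q(F, l) = 1/(-5 + 1) = 1/(-4) = -¼)
A(c, E) = 105*E + 146*c (A(c, E) = (104*E + 146*c) + E = 105*E + 146*c)
N(B) = -4 + B (N(B) = -7 + (B + 3*1) = -7 + (B + 3) = -7 + (3 + B) = -4 + B)
N(-83) - A(209, Q(-1, -3)) = (-4 - 83) - (105*(-¼) + 146*209) = -87 - (-105/4 + 30514) = -87 - 1*121951/4 = -87 - 121951/4 = -122299/4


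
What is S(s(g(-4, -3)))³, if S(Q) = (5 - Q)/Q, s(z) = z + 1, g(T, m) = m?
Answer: -343/8 ≈ -42.875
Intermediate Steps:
s(z) = 1 + z
S(Q) = (5 - Q)/Q
S(s(g(-4, -3)))³ = ((5 - (1 - 3))/(1 - 3))³ = ((5 - 1*(-2))/(-2))³ = (-(5 + 2)/2)³ = (-½*7)³ = (-7/2)³ = -343/8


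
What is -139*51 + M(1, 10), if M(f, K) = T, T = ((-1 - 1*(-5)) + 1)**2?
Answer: -7064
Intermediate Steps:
T = 25 (T = ((-1 + 5) + 1)**2 = (4 + 1)**2 = 5**2 = 25)
M(f, K) = 25
-139*51 + M(1, 10) = -139*51 + 25 = -7089 + 25 = -7064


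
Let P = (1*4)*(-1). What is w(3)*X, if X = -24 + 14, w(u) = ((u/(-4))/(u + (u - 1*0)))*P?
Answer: -5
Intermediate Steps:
P = -4 (P = 4*(-1) = -4)
w(u) = ½ (w(u) = ((u/(-4))/(u + (u - 1*0)))*(-4) = ((u*(-¼))/(u + (u + 0)))*(-4) = ((-u/4)/(u + u))*(-4) = ((-u/4)/((2*u)))*(-4) = ((-u/4)*(1/(2*u)))*(-4) = -⅛*(-4) = ½)
X = -10
w(3)*X = (½)*(-10) = -5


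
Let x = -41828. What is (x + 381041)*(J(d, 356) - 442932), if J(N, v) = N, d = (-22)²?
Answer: -150084113424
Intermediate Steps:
d = 484
(x + 381041)*(J(d, 356) - 442932) = (-41828 + 381041)*(484 - 442932) = 339213*(-442448) = -150084113424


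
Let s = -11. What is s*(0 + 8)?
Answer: -88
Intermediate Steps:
s*(0 + 8) = -11*(0 + 8) = -11*8 = -88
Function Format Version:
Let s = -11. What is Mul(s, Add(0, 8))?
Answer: -88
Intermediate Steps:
Mul(s, Add(0, 8)) = Mul(-11, Add(0, 8)) = Mul(-11, 8) = -88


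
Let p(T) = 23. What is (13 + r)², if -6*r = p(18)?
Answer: 3025/36 ≈ 84.028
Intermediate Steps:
r = -23/6 (r = -⅙*23 = -23/6 ≈ -3.8333)
(13 + r)² = (13 - 23/6)² = (55/6)² = 3025/36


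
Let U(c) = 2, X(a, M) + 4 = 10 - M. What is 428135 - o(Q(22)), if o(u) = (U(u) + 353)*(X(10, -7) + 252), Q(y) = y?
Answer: 334060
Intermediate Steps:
X(a, M) = 6 - M (X(a, M) = -4 + (10 - M) = 6 - M)
o(u) = 94075 (o(u) = (2 + 353)*((6 - 1*(-7)) + 252) = 355*((6 + 7) + 252) = 355*(13 + 252) = 355*265 = 94075)
428135 - o(Q(22)) = 428135 - 1*94075 = 428135 - 94075 = 334060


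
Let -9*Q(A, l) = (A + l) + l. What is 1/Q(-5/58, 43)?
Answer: -174/1661 ≈ -0.10476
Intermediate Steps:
Q(A, l) = -2*l/9 - A/9 (Q(A, l) = -((A + l) + l)/9 = -(A + 2*l)/9 = -2*l/9 - A/9)
1/Q(-5/58, 43) = 1/(-2/9*43 - (-5)/(9*58)) = 1/(-86/9 - (-5)/(9*58)) = 1/(-86/9 - ⅑*(-5/58)) = 1/(-86/9 + 5/522) = 1/(-1661/174) = -174/1661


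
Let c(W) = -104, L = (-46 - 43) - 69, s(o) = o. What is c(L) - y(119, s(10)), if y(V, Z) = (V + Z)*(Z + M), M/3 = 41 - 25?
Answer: -7586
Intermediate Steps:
M = 48 (M = 3*(41 - 25) = 3*16 = 48)
L = -158 (L = -89 - 69 = -158)
y(V, Z) = (48 + Z)*(V + Z) (y(V, Z) = (V + Z)*(Z + 48) = (V + Z)*(48 + Z) = (48 + Z)*(V + Z))
c(L) - y(119, s(10)) = -104 - (10**2 + 48*119 + 48*10 + 119*10) = -104 - (100 + 5712 + 480 + 1190) = -104 - 1*7482 = -104 - 7482 = -7586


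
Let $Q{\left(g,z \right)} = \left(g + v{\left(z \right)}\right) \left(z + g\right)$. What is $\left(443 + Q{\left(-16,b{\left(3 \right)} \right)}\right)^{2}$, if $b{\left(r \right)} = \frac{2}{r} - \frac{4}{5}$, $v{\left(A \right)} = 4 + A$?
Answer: $\frac{20655150961}{50625} \approx 4.08 \cdot 10^{5}$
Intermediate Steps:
$b{\left(r \right)} = - \frac{4}{5} + \frac{2}{r}$ ($b{\left(r \right)} = \frac{2}{r} - \frac{4}{5} = - \frac{4}{5} + \frac{2}{r}$)
$Q{\left(g,z \right)} = \left(g + z\right) \left(4 + g + z\right)$ ($Q{\left(g,z \right)} = \left(g + \left(4 + z\right)\right) \left(z + g\right) = \left(4 + g + z\right) \left(g + z\right) = \left(g + z\right) \left(4 + g + z\right)$)
$\left(443 + Q{\left(-16,b{\left(3 \right)} \right)}\right)^{2} = \left(443 + \left(\left(-16\right)^{2} - 16 \left(- \frac{4}{5} + \frac{2}{3}\right) - 16 \left(4 - \left(\frac{4}{5} - \frac{2}{3}\right)\right) + \left(- \frac{4}{5} + \frac{2}{3}\right) \left(4 - \left(\frac{4}{5} - \frac{2}{3}\right)\right)\right)\right)^{2} = \left(443 + \left(256 - 16 \left(- \frac{4}{5} + 2 \cdot \frac{1}{3}\right) - 16 \left(4 + \left(- \frac{4}{5} + 2 \cdot \frac{1}{3}\right)\right) + \left(- \frac{4}{5} + 2 \cdot \frac{1}{3}\right) \left(4 + \left(- \frac{4}{5} + 2 \cdot \frac{1}{3}\right)\right)\right)\right)^{2} = \left(443 + \left(256 - 16 \left(- \frac{4}{5} + \frac{2}{3}\right) - 16 \left(4 + \left(- \frac{4}{5} + \frac{2}{3}\right)\right) + \left(- \frac{4}{5} + \frac{2}{3}\right) \left(4 + \left(- \frac{4}{5} + \frac{2}{3}\right)\right)\right)\right)^{2} = \left(443 - \left(- \frac{3872}{15} + \frac{242 \left(4 - \frac{2}{15}\right)}{15}\right)\right)^{2} = \left(443 + \left(256 + \frac{32}{15} - \frac{928}{15} - \frac{116}{225}\right)\right)^{2} = \left(443 + \frac{44044}{225}\right)^{2} = \left(\frac{143719}{225}\right)^{2} = \frac{20655150961}{50625}$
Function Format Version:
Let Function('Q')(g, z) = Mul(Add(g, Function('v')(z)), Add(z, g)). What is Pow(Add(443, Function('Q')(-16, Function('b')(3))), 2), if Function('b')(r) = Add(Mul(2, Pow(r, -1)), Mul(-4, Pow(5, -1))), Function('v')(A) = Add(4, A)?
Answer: Rational(20655150961, 50625) ≈ 4.0800e+5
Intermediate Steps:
Function('b')(r) = Add(Rational(-4, 5), Mul(2, Pow(r, -1))) (Function('b')(r) = Add(Mul(2, Pow(r, -1)), Mul(-4, Rational(1, 5))) = Add(Mul(2, Pow(r, -1)), Rational(-4, 5)) = Add(Rational(-4, 5), Mul(2, Pow(r, -1))))
Function('Q')(g, z) = Mul(Add(g, z), Add(4, g, z)) (Function('Q')(g, z) = Mul(Add(g, Add(4, z)), Add(z, g)) = Mul(Add(4, g, z), Add(g, z)) = Mul(Add(g, z), Add(4, g, z)))
Pow(Add(443, Function('Q')(-16, Function('b')(3))), 2) = Pow(Add(443, Add(Pow(-16, 2), Mul(-16, Add(Rational(-4, 5), Mul(2, Pow(3, -1)))), Mul(-16, Add(4, Add(Rational(-4, 5), Mul(2, Pow(3, -1))))), Mul(Add(Rational(-4, 5), Mul(2, Pow(3, -1))), Add(4, Add(Rational(-4, 5), Mul(2, Pow(3, -1))))))), 2) = Pow(Add(443, Add(256, Mul(-16, Add(Rational(-4, 5), Mul(2, Rational(1, 3)))), Mul(-16, Add(4, Add(Rational(-4, 5), Mul(2, Rational(1, 3))))), Mul(Add(Rational(-4, 5), Mul(2, Rational(1, 3))), Add(4, Add(Rational(-4, 5), Mul(2, Rational(1, 3))))))), 2) = Pow(Add(443, Add(256, Mul(-16, Add(Rational(-4, 5), Rational(2, 3))), Mul(-16, Add(4, Add(Rational(-4, 5), Rational(2, 3)))), Mul(Add(Rational(-4, 5), Rational(2, 3)), Add(4, Add(Rational(-4, 5), Rational(2, 3)))))), 2) = Pow(Add(443, Add(256, Mul(-16, Rational(-2, 15)), Mul(-16, Add(4, Rational(-2, 15))), Mul(Rational(-2, 15), Add(4, Rational(-2, 15))))), 2) = Pow(Add(443, Add(256, Rational(32, 15), Mul(-16, Rational(58, 15)), Mul(Rational(-2, 15), Rational(58, 15)))), 2) = Pow(Add(443, Add(256, Rational(32, 15), Rational(-928, 15), Rational(-116, 225))), 2) = Pow(Add(443, Rational(44044, 225)), 2) = Pow(Rational(143719, 225), 2) = Rational(20655150961, 50625)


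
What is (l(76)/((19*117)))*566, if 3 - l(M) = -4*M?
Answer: 173762/2223 ≈ 78.166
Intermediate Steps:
l(M) = 3 + 4*M (l(M) = 3 - (-4)*M = 3 + 4*M)
(l(76)/((19*117)))*566 = ((3 + 4*76)/((19*117)))*566 = ((3 + 304)/2223)*566 = (307*(1/2223))*566 = (307/2223)*566 = 173762/2223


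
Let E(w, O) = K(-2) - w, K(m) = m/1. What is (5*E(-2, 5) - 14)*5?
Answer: -70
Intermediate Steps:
K(m) = m (K(m) = m*1 = m)
E(w, O) = -2 - w
(5*E(-2, 5) - 14)*5 = (5*(-2 - 1*(-2)) - 14)*5 = (5*(-2 + 2) - 14)*5 = (5*0 - 14)*5 = (0 - 14)*5 = -14*5 = -70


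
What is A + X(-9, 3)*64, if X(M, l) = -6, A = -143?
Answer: -527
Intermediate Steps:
A + X(-9, 3)*64 = -143 - 6*64 = -143 - 384 = -527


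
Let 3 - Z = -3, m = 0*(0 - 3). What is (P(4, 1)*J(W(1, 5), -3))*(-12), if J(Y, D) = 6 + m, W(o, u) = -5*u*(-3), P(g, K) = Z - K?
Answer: -360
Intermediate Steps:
m = 0 (m = 0*(-3) = 0)
Z = 6 (Z = 3 - 1*(-3) = 3 + 3 = 6)
P(g, K) = 6 - K
W(o, u) = 15*u
J(Y, D) = 6 (J(Y, D) = 6 + 0 = 6)
(P(4, 1)*J(W(1, 5), -3))*(-12) = ((6 - 1*1)*6)*(-12) = ((6 - 1)*6)*(-12) = (5*6)*(-12) = 30*(-12) = -360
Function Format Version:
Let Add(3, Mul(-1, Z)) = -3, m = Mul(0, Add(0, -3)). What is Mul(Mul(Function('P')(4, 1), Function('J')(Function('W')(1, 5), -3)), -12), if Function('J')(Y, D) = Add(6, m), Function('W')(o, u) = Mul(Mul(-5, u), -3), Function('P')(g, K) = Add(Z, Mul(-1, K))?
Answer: -360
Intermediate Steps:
m = 0 (m = Mul(0, -3) = 0)
Z = 6 (Z = Add(3, Mul(-1, -3)) = Add(3, 3) = 6)
Function('P')(g, K) = Add(6, Mul(-1, K))
Function('W')(o, u) = Mul(15, u)
Function('J')(Y, D) = 6 (Function('J')(Y, D) = Add(6, 0) = 6)
Mul(Mul(Function('P')(4, 1), Function('J')(Function('W')(1, 5), -3)), -12) = Mul(Mul(Add(6, Mul(-1, 1)), 6), -12) = Mul(Mul(Add(6, -1), 6), -12) = Mul(Mul(5, 6), -12) = Mul(30, -12) = -360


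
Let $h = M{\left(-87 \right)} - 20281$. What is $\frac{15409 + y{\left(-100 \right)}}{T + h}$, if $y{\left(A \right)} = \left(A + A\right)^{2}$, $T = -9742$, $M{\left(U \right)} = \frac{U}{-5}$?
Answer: $- \frac{277045}{150028} \approx -1.8466$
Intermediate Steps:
$M{\left(U \right)} = - \frac{U}{5}$ ($M{\left(U \right)} = U \left(- \frac{1}{5}\right) = - \frac{U}{5}$)
$y{\left(A \right)} = 4 A^{2}$ ($y{\left(A \right)} = \left(2 A\right)^{2} = 4 A^{2}$)
$h = - \frac{101318}{5}$ ($h = \left(- \frac{1}{5}\right) \left(-87\right) - 20281 = \frac{87}{5} - 20281 = - \frac{101318}{5} \approx -20264.0$)
$\frac{15409 + y{\left(-100 \right)}}{T + h} = \frac{15409 + 4 \left(-100\right)^{2}}{-9742 - \frac{101318}{5}} = \frac{15409 + 4 \cdot 10000}{- \frac{150028}{5}} = \left(15409 + 40000\right) \left(- \frac{5}{150028}\right) = 55409 \left(- \frac{5}{150028}\right) = - \frac{277045}{150028}$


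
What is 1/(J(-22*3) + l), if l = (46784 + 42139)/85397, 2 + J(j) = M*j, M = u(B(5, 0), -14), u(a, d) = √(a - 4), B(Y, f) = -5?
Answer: -6991537787/285907659723877 + 1443944226582*I/285907659723877 ≈ -2.4454e-5 + 0.0050504*I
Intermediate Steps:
u(a, d) = √(-4 + a)
M = 3*I (M = √(-4 - 5) = √(-9) = 3*I ≈ 3.0*I)
J(j) = -2 + 3*I*j (J(j) = -2 + (3*I)*j = -2 + 3*I*j)
l = 88923/85397 (l = 88923*(1/85397) = 88923/85397 ≈ 1.0413)
1/(J(-22*3) + l) = 1/((-2 + 3*I*(-22*3)) + 88923/85397) = 1/((-2 + 3*I*(-66)) + 88923/85397) = 1/((-2 - 198*I) + 88923/85397) = 1/(-81871/85397 - 198*I) = 7292647609*(-81871/85397 + 198*I)/285907659723877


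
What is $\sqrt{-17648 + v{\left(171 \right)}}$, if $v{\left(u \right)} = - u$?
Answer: $i \sqrt{17819} \approx 133.49 i$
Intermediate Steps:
$\sqrt{-17648 + v{\left(171 \right)}} = \sqrt{-17648 - 171} = \sqrt{-17819} = i \sqrt{17819}$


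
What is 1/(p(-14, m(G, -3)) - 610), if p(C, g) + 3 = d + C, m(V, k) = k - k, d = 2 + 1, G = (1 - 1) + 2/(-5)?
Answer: -1/624 ≈ -0.0016026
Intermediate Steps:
G = -⅖ (G = 0 + 2*(-⅕) = 0 - ⅖ = -⅖ ≈ -0.40000)
d = 3
m(V, k) = 0
p(C, g) = C (p(C, g) = -3 + (3 + C) = C)
1/(p(-14, m(G, -3)) - 610) = 1/(-14 - 610) = 1/(-624) = -1/624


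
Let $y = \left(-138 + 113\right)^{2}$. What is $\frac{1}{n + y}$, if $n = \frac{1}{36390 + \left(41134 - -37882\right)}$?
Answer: $\frac{115406}{72128751} \approx 0.0016$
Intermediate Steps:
$y = 625$ ($y = \left(-25\right)^{2} = 625$)
$n = \frac{1}{115406}$ ($n = \frac{1}{36390 + \left(41134 + 37882\right)} = \frac{1}{36390 + 79016} = \frac{1}{115406} \approx 8.6651 \cdot 10^{-6}$)
$\frac{1}{n + y} = \frac{1}{\frac{1}{115406} + 625} = \frac{1}{\frac{72128751}{115406}} = \frac{115406}{72128751}$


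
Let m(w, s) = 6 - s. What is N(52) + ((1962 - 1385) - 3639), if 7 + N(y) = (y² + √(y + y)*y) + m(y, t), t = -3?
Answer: -356 + 104*√26 ≈ 174.30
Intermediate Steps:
N(y) = 2 + y² + √2*y^(3/2) (N(y) = -7 + ((y² + √(y + y)*y) + (6 - 1*(-3))) = -7 + ((y² + √(2*y)*y) + (6 + 3)) = -7 + ((y² + (√2*√y)*y) + 9) = -7 + ((y² + √2*y^(3/2)) + 9) = -7 + (9 + y² + √2*y^(3/2)) = 2 + y² + √2*y^(3/2))
N(52) + ((1962 - 1385) - 3639) = (2 + 52² + √2*52^(3/2)) + ((1962 - 1385) - 3639) = (2 + 2704 + √2*(104*√13)) + (577 - 3639) = (2 + 2704 + 104*√26) - 3062 = (2706 + 104*√26) - 3062 = -356 + 104*√26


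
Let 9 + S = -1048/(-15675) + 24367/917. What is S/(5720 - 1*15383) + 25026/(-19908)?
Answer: -27627396287803/21945523827150 ≈ -1.2589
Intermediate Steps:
S = 36221138/2053425 (S = -9 + (-1048/(-15675) + 24367/917) = -9 + (-1048*(-1/15675) + 24367*(1/917)) = -9 + (1048/15675 + 3481/131) = -9 + 54701963/2053425 = 36221138/2053425 ≈ 17.639)
S/(5720 - 1*15383) + 25026/(-19908) = 36221138/(2053425*(5720 - 1*15383)) + 25026/(-19908) = 36221138/(2053425*(5720 - 15383)) + 25026*(-1/19908) = (36221138/2053425)/(-9663) - 4171/3318 = (36221138/2053425)*(-1/9663) - 4171/3318 = -36221138/19842245775 - 4171/3318 = -27627396287803/21945523827150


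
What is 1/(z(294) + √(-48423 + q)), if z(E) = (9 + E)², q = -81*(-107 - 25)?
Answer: 30603/2809643404 - I*√37731/8428930212 ≈ 1.0892e-5 - 2.3045e-8*I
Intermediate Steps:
q = 10692 (q = -81*(-132) = 10692)
1/(z(294) + √(-48423 + q)) = 1/((9 + 294)² + √(-48423 + 10692)) = 1/(303² + √(-37731)) = 1/(91809 + I*√37731)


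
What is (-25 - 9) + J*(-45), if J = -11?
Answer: 461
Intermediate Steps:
(-25 - 9) + J*(-45) = (-25 - 9) - 11*(-45) = -34 + 495 = 461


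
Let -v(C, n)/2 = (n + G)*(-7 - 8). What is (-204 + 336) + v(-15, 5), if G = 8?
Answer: 522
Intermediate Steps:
v(C, n) = 240 + 30*n (v(C, n) = -2*(n + 8)*(-7 - 8) = -2*(8 + n)*(-15) = -2*(-120 - 15*n) = 240 + 30*n)
(-204 + 336) + v(-15, 5) = (-204 + 336) + (240 + 30*5) = 132 + (240 + 150) = 132 + 390 = 522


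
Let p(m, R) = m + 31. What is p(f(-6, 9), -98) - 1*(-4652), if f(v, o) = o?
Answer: 4692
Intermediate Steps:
p(m, R) = 31 + m
p(f(-6, 9), -98) - 1*(-4652) = (31 + 9) - 1*(-4652) = 40 + 4652 = 4692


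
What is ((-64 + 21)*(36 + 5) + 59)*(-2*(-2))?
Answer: -6816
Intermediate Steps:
((-64 + 21)*(36 + 5) + 59)*(-2*(-2)) = (-43*41 + 59)*4 = (-1763 + 59)*4 = -1704*4 = -6816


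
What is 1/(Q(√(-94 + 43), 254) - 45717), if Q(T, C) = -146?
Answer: -1/45863 ≈ -2.1804e-5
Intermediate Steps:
1/(Q(√(-94 + 43), 254) - 45717) = 1/(-146 - 45717) = 1/(-45863) = -1/45863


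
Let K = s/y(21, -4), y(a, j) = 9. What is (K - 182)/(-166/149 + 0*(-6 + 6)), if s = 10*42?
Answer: 30247/249 ≈ 121.47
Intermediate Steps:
s = 420
K = 140/3 (K = 420/9 = 420*(⅑) = 140/3 ≈ 46.667)
(K - 182)/(-166/149 + 0*(-6 + 6)) = (140/3 - 182)/(-166/149 + 0*(-6 + 6)) = -406/(3*(-166*1/149 + 0*0)) = -406/(3*(-166/149 + 0)) = -406/(3*(-166/149)) = -406/3*(-149/166) = 30247/249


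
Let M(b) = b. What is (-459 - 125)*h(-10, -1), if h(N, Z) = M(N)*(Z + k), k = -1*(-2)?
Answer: 5840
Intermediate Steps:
k = 2
h(N, Z) = N*(2 + Z) (h(N, Z) = N*(Z + 2) = N*(2 + Z))
(-459 - 125)*h(-10, -1) = (-459 - 125)*(-10*(2 - 1)) = -(-5840) = -584*(-10) = 5840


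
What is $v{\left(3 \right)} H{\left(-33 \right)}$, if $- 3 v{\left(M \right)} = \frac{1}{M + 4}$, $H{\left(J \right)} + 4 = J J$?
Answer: $- \frac{155}{3} \approx -51.667$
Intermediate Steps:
$H{\left(J \right)} = -4 + J^{2}$ ($H{\left(J \right)} = -4 + J J = -4 + J^{2}$)
$v{\left(M \right)} = - \frac{1}{3 \left(4 + M\right)}$ ($v{\left(M \right)} = - \frac{1}{3 \left(M + 4\right)} = - \frac{1}{3 \left(4 + M\right)}$)
$v{\left(3 \right)} H{\left(-33 \right)} = - \frac{1}{12 + 3 \cdot 3} \left(-4 + \left(-33\right)^{2}\right) = - \frac{1}{12 + 9} \left(-4 + 1089\right) = - \frac{1}{21} \cdot 1085 = \left(-1\right) \frac{1}{21} \cdot 1085 = \left(- \frac{1}{21}\right) 1085 = - \frac{155}{3}$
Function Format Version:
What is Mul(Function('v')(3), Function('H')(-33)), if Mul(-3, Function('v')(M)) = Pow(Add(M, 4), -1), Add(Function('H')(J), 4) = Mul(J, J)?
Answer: Rational(-155, 3) ≈ -51.667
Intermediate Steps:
Function('H')(J) = Add(-4, Pow(J, 2)) (Function('H')(J) = Add(-4, Mul(J, J)) = Add(-4, Pow(J, 2)))
Function('v')(M) = Mul(Rational(-1, 3), Pow(Add(4, M), -1)) (Function('v')(M) = Mul(Rational(-1, 3), Pow(Add(M, 4), -1)) = Mul(Rational(-1, 3), Pow(Add(4, M), -1)))
Mul(Function('v')(3), Function('H')(-33)) = Mul(Mul(-1, Pow(Add(12, Mul(3, 3)), -1)), Add(-4, Pow(-33, 2))) = Mul(Mul(-1, Pow(Add(12, 9), -1)), Add(-4, 1089)) = Mul(Mul(-1, Pow(21, -1)), 1085) = Mul(Mul(-1, Rational(1, 21)), 1085) = Mul(Rational(-1, 21), 1085) = Rational(-155, 3)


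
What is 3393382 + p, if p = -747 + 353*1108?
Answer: 3783759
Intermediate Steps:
p = 390377 (p = -747 + 391124 = 390377)
3393382 + p = 3393382 + 390377 = 3783759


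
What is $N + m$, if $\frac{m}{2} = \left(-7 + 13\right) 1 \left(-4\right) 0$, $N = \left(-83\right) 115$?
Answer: $-9545$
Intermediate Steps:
$N = -9545$
$m = 0$ ($m = 2 \left(-7 + 13\right) 1 \left(-4\right) 0 = 2 \cdot 6 \left(\left(-4\right) 0\right) = 2 \cdot 6 \cdot 0 = 2 \cdot 0 = 0$)
$N + m = -9545 + 0 = -9545$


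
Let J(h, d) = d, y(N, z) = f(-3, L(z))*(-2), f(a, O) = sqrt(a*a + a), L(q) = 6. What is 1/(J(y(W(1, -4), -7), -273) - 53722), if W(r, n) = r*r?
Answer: -1/53995 ≈ -1.8520e-5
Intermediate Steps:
W(r, n) = r**2
f(a, O) = sqrt(a + a**2) (f(a, O) = sqrt(a**2 + a) = sqrt(a + a**2))
y(N, z) = -2*sqrt(6) (y(N, z) = sqrt(-3*(1 - 3))*(-2) = sqrt(-3*(-2))*(-2) = sqrt(6)*(-2) = -2*sqrt(6))
1/(J(y(W(1, -4), -7), -273) - 53722) = 1/(-273 - 53722) = 1/(-53995) = -1/53995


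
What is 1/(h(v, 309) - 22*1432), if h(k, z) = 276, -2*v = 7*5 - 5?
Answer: -1/31228 ≈ -3.2023e-5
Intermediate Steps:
v = -15 (v = -(7*5 - 5)/2 = -(35 - 5)/2 = -½*30 = -15)
1/(h(v, 309) - 22*1432) = 1/(276 - 22*1432) = 1/(276 - 31504) = 1/(-31228) = -1/31228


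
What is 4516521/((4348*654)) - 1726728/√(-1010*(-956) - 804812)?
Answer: 1505507/947864 - 863364*√40187/40187 ≈ -4305.2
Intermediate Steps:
4516521/((4348*654)) - 1726728/√(-1010*(-956) - 804812) = 4516521/2843592 - 1726728/√(965560 - 804812) = 4516521*(1/2843592) - 1726728*√40187/80374 = 1505507/947864 - 1726728*√40187/80374 = 1505507/947864 - 863364*√40187/40187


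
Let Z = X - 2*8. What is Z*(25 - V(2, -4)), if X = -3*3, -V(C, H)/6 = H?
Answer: -25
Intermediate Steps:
V(C, H) = -6*H
X = -9
Z = -25 (Z = -9 - 2*8 = -9 - 16 = -25)
Z*(25 - V(2, -4)) = -25*(25 - (-6)*(-4)) = -25*(25 - 1*24) = -25*(25 - 24) = -25*1 = -25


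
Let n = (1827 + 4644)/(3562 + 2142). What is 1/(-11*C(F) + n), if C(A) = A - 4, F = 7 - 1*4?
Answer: 5704/69215 ≈ 0.082410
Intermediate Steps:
F = 3 (F = 7 - 4 = 3)
C(A) = -4 + A
n = 6471/5704 ≈ 1.1345
1/(-11*C(F) + n) = 1/(-11*(-4 + 3) + 6471/5704) = 1/(-11*(-1) + 6471/5704) = 1/(11 + 6471/5704) = 1/(69215/5704) = 5704/69215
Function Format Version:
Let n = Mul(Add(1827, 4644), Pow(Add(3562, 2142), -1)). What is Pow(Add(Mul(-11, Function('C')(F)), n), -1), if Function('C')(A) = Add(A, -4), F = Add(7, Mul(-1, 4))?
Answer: Rational(5704, 69215) ≈ 0.082410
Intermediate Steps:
F = 3 (F = Add(7, -4) = 3)
Function('C')(A) = Add(-4, A)
n = Rational(6471, 5704) (n = Mul(6471, Pow(5704, -1)) = Mul(6471, Rational(1, 5704)) = Rational(6471, 5704) ≈ 1.1345)
Pow(Add(Mul(-11, Function('C')(F)), n), -1) = Pow(Add(Mul(-11, Add(-4, 3)), Rational(6471, 5704)), -1) = Pow(Add(Mul(-11, -1), Rational(6471, 5704)), -1) = Pow(Add(11, Rational(6471, 5704)), -1) = Pow(Rational(69215, 5704), -1) = Rational(5704, 69215)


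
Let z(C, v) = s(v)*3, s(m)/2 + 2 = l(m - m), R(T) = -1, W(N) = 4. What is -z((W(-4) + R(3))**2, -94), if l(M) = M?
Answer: 12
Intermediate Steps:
s(m) = -4 (s(m) = -4 + 2*(m - m) = -4 + 2*0 = -4 + 0 = -4)
z(C, v) = -12 (z(C, v) = -4*3 = -12)
-z((W(-4) + R(3))**2, -94) = -1*(-12) = 12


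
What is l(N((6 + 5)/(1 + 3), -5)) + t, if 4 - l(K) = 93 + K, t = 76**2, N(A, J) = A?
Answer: 22737/4 ≈ 5684.3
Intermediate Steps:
t = 5776
l(K) = -89 - K (l(K) = 4 - (93 + K) = 4 + (-93 - K) = -89 - K)
l(N((6 + 5)/(1 + 3), -5)) + t = (-89 - (6 + 5)/(1 + 3)) + 5776 = (-89 - 11/4) + 5776 = -367/4 + 5776 = 22737/4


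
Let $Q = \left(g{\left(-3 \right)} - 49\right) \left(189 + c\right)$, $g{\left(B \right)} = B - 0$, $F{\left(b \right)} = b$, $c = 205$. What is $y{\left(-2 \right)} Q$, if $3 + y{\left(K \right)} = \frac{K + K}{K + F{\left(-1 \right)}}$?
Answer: $\frac{102440}{3} \approx 34147.0$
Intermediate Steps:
$y{\left(K \right)} = -3 + \frac{2 K}{-1 + K}$ ($y{\left(K \right)} = -3 + \frac{K + K}{K - 1} = -3 + \frac{2 K}{-1 + K}$)
$g{\left(B \right)} = B$ ($g{\left(B \right)} = B + 0 = B$)
$Q = -20488$ ($Q = \left(-3 - 49\right) \left(189 + 205\right) = \left(-52\right) 394 = -20488$)
$y{\left(-2 \right)} Q = \frac{3 - -2}{-1 - 2} \left(-20488\right) = \frac{3 + 2}{-3} \left(-20488\right) = \left(- \frac{1}{3}\right) 5 \left(-20488\right) = \left(- \frac{5}{3}\right) \left(-20488\right) = \frac{102440}{3}$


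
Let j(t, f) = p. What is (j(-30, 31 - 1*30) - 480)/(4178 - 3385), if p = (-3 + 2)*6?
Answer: -486/793 ≈ -0.61286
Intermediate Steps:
p = -6 (p = -1*6 = -6)
j(t, f) = -6
(j(-30, 31 - 1*30) - 480)/(4178 - 3385) = (-6 - 480)/(4178 - 3385) = -486/793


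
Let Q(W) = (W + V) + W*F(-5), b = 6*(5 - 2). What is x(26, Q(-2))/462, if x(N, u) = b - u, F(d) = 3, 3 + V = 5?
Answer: 4/77 ≈ 0.051948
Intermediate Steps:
V = 2 (V = -3 + 5 = 2)
b = 18 (b = 6*3 = 18)
Q(W) = 2 + 4*W (Q(W) = (W + 2) + W*3 = (2 + W) + 3*W = 2 + 4*W)
x(N, u) = 18 - u
x(26, Q(-2))/462 = (18 - (2 + 4*(-2)))/462 = (18 - (2 - 8))*(1/462) = (18 - 1*(-6))*(1/462) = (18 + 6)*(1/462) = 24*(1/462) = 4/77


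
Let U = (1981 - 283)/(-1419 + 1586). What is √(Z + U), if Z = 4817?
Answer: √134624879/167 ≈ 69.478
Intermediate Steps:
U = 1698/167 ≈ 10.168
√(Z + U) = √(4817 + 1698/167) = √(806137/167) = √134624879/167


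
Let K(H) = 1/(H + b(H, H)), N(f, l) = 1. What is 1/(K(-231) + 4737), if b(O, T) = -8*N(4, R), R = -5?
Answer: 239/1132142 ≈ 0.00021110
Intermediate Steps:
b(O, T) = -8 (b(O, T) = -8*1 = -8)
K(H) = 1/(-8 + H) (K(H) = 1/(H - 8) = 1/(-8 + H))
1/(K(-231) + 4737) = 1/(1/(-8 - 231) + 4737) = 1/(1/(-239) + 4737) = 1/(-1/239 + 4737) = 1/(1132142/239) = 239/1132142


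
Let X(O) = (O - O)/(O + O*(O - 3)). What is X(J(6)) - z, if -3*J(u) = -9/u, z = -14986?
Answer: 14986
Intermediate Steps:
J(u) = 3/u (J(u) = -(-3)/u = 3/u)
X(O) = 0 (X(O) = 0/(O + O*(-3 + O)) = 0)
X(J(6)) - z = 0 - 1*(-14986) = 0 + 14986 = 14986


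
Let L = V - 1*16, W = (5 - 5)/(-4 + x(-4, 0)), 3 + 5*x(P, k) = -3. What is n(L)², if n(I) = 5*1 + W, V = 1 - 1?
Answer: 25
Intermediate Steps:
V = 0
x(P, k) = -6/5 (x(P, k) = -⅗ + (⅕)*(-3) = -⅗ - ⅗ = -6/5)
W = 0 (W = (5 - 5)/(-4 - 6/5) = 0/(-26/5) = 0*(-5/26) = 0)
L = -16 (L = 0 - 1*16 = 0 - 16 = -16)
n(I) = 5 (n(I) = 5*1 + 0 = 5 + 0 = 5)
n(L)² = 5² = 25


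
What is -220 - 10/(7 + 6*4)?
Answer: -6830/31 ≈ -220.32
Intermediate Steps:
-220 - 10/(7 + 6*4) = -220 - 10/(7 + 24) = -220 - 10/31 = -6830/31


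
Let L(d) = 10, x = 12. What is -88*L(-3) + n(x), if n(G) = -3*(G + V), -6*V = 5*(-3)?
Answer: -1847/2 ≈ -923.50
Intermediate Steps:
V = 5/2 (V = -5*(-3)/6 = -⅙*(-15) = 5/2 ≈ 2.5000)
n(G) = -15/2 - 3*G (n(G) = -3*(G + 5/2) = -3*(5/2 + G) = -15/2 - 3*G)
-88*L(-3) + n(x) = -88*10 + (-15/2 - 3*12) = -880 + (-15/2 - 36) = -880 - 87/2 = -1847/2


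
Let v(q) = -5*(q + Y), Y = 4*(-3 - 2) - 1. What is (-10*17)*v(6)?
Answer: -12750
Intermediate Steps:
Y = -21 (Y = 4*(-5) - 1 = -20 - 1 = -21)
v(q) = 105 - 5*q (v(q) = -5*(q - 21) = -5*(-21 + q) = 105 - 5*q)
(-10*17)*v(6) = (-10*17)*(105 - 5*6) = -170*(105 - 30) = -170*75 = -12750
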